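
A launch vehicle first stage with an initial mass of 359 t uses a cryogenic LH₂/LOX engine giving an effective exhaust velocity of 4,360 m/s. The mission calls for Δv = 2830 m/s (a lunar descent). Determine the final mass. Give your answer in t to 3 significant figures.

By the Tsiolkovsky rocket equation, m₀/m_f = exp(Δv / v_e) = exp(2830 / 4360.0) = exp(0.6491) = 1.9138.
m_f = m₀ / 1.9138 = 359 / 1.9138 = 187.585 t.

final mass ≈ 188 t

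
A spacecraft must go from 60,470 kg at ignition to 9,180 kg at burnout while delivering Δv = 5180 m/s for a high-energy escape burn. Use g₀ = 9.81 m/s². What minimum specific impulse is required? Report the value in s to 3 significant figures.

ln(m₀/m_f) = ln(60470/9180) = ln(6.587) = 1.8851.
From the ideal rocket equation, v_e = Δv / ln(m₀/m_f) = 5180 / 1.8851 = 2747.8 m/s.
Isp = v_e / g₀ = 2747.8 / 9.81 = 280.1 s.

Isp ≈ 280 s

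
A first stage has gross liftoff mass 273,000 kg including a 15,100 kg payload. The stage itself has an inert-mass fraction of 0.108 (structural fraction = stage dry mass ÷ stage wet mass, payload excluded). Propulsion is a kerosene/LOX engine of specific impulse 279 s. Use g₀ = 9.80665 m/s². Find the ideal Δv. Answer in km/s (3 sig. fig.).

Stage wet mass = m₀ − payload = 273,000 − 15,100 = 257,900 kg.
Stage dry mass = ε × stage wet mass = 0.108 × 257,900 = 27,853.2 kg.
Burnout mass m_f = stage dry + payload = 27,853.2 + 15,100 = 42,953.2 kg.
v_e = Isp · g₀ = 279 × 9.80665 = 2736.1 m/s.
Δv = v_e · ln(273,000/42,953.2) = 2736.1 × ln(6.356) = 2736.1 × 1.8494 ≈ 5060 m/s.

Δv ≈ 5.06 km/s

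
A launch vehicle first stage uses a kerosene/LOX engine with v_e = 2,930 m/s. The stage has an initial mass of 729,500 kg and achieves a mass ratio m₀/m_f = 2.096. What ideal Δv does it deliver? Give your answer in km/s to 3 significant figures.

Δv ≈ 2.17 km/s

Δv = v_e · ln(2.096) = 2930.0 × 0.7400 ≈ 2168.3 m/s.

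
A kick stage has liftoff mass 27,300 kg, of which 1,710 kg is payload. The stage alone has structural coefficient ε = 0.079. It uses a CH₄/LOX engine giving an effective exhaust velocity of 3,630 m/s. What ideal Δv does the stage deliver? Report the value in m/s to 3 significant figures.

Δv ≈ 7220 m/s

Stage wet mass = m₀ − payload = 27,300 − 1,710 = 25,590 kg.
Stage dry mass = ε × stage wet mass = 0.079 × 25,590 = 2,021.61 kg.
Burnout mass m_f = stage dry + payload = 2,021.61 + 1,710 = 3,731.61 kg.
Δv = v_e · ln(27,300/3,731.61) = 3630.0 × ln(7.316) = 3630.0 × 1.9900 ≈ 7224 m/s.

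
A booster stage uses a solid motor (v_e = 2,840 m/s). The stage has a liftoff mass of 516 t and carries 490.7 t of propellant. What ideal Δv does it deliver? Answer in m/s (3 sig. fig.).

Δv ≈ 8560 m/s

m_f = m₀ − m_prop = 516 − 490.7 = 25.3 t.
From the ideal rocket equation, Δv = v_e · ln(m₀/m_f) = 2840.0 × ln(20.4) = 2840.0 × 3.0153 ≈ 8563.5 m/s.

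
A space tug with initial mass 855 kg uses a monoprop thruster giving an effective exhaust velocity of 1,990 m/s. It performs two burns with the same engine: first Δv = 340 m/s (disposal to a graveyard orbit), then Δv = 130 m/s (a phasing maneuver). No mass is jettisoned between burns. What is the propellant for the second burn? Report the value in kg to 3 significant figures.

After the first burn: m = 855 × exp(−340/1990.0) = 855 × 0.84294 = 720.714 kg.
After the second burn: m = 720.714 × exp(−130/1990.0) = 720.714 × 0.93676 = 675.136 kg.
Second-burn propellant = 720.714 − 675.136 = 45.578 kg.

propellant for the second burn ≈ 45.6 kg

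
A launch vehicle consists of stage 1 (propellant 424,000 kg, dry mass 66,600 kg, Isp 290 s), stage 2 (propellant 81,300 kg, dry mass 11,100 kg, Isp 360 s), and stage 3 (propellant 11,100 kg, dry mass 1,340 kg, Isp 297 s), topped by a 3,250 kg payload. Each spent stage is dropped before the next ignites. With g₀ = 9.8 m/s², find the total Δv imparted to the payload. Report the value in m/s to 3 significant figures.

Δv ≈ 12000 m/s

Ignition mass of stage 1 = 424,000+66,600 + 81,300+11,100 + 11,100+1,340 + 3,250 = 598,690 kg.
Stage 1: m₀ = 598,690 kg, m_f = 598,690 − 424,000 = 174,690 kg; Δv = 290×9.8×ln(3.427) = 2842.0×1.2317 ≈ 3501 m/s.
Stage 2: m₀ = 108,090 kg, m_f = 108,090 − 81,300 = 26,790 kg; Δv = 360×9.8×ln(4.035) = 3528.0×1.3949 ≈ 4921 m/s.
Stage 3: m₀ = 15,690 kg, m_f = 15,690 − 11,100 = 4,590 kg; Δv = 297×9.8×ln(3.418) = 2910.6×1.2291 ≈ 3578 m/s.
Total Δv = 3501 + 4921 + 3578 = 12000 m/s.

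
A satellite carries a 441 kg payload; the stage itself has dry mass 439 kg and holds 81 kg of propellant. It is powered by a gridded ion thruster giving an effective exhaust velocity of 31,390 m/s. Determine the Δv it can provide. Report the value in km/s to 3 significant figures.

Δv ≈ 2.76 km/s

m₀ = payload + dry + propellant = 441 + 439 + 81 = 961 kg.
m_f = payload + dry = 441 + 439 = 880 kg.
Δv = v_e · ln(m₀/m_f) = 31390.0 × ln(1.092) = 31390.0 × 0.0881 ≈ 2764.0 m/s.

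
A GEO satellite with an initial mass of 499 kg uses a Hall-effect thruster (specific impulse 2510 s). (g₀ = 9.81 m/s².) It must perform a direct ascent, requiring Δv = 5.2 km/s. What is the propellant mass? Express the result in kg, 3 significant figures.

v_e = Isp · g₀ = 2510 × 9.81 = 24623.1 m/s.
From the ideal rocket equation, m₀/m_f = exp(Δv / v_e) = exp(5200 / 24623.1) = exp(0.2112) = 1.2351.
m_f = 499 / 1.2351 = 404.016 kg, so propellant = m₀ − m_f = 499 − 404.016 = 94.984 kg.

propellant mass ≈ 95.0 kg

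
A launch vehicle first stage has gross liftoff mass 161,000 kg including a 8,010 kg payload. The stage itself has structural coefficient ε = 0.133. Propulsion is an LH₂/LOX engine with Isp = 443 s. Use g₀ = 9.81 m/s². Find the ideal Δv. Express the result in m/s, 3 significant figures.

Stage wet mass = m₀ − payload = 161,000 − 8,010 = 152,990 kg.
Stage dry mass = ε × stage wet mass = 0.133 × 152,990 = 20,347.7 kg.
Burnout mass m_f = stage dry + payload = 20,347.7 + 8,010 = 28,357.7 kg.
v_e = Isp · g₀ = 443 × 9.81 = 4345.8 m/s.
By the Tsiolkovsky rocket equation, Δv = v_e · ln(161,000/28,357.7) = 4345.8 × ln(5.677) = 4345.8 × 1.7365 ≈ 7547 m/s.

Δv ≈ 7550 m/s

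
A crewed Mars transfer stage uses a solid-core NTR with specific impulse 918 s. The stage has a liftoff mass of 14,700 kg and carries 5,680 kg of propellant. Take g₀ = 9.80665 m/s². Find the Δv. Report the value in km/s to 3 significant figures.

v_e = Isp · g₀ = 918 × 9.80665 = 9002.5 m/s.
m_f = m₀ − m_prop = 14,700 − 5,680 = 9,020 kg.
From the ideal rocket equation, Δv = v_e · ln(m₀/m_f) = 9002.5 × ln(1.63) = 9002.5 × 0.4884 ≈ 4396.9 m/s.

Δv ≈ 4.40 km/s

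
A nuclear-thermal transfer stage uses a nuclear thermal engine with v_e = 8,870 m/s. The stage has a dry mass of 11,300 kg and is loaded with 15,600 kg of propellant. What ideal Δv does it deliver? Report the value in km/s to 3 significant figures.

Δv ≈ 7.69 km/s

m₀ = m_dry + m_prop = 11,300 + 15,600 = 26,900 kg.
From the ideal rocket equation, Δv = v_e · ln(m₀/m_f) = 8870.0 × ln(2.381) = 8870.0 × 0.8673 ≈ 7693.2 m/s.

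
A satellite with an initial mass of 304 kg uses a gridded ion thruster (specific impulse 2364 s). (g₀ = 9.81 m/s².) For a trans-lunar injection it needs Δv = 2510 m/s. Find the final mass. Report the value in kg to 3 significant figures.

v_e = Isp · g₀ = 2364 × 9.81 = 23190.8 m/s.
Using Δv = v_e ln(m₀/m_f): m₀/m_f = exp(Δv / v_e) = exp(2510 / 23190.8) = exp(0.1082) = 1.1143.
m_f = m₀ / 1.1143 = 304 / 1.1143 = 272.817 kg.

final mass ≈ 273 kg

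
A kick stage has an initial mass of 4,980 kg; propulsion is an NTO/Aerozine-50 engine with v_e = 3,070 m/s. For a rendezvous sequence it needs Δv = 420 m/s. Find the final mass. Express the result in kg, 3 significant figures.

By the Tsiolkovsky rocket equation, m₀/m_f = exp(Δv / v_e) = exp(420 / 3070.0) = exp(0.1368) = 1.1466.
m_f = m₀ / 1.1466 = 4,980 / 1.1466 = 4,343.28 kg.

final mass ≈ 4340 kg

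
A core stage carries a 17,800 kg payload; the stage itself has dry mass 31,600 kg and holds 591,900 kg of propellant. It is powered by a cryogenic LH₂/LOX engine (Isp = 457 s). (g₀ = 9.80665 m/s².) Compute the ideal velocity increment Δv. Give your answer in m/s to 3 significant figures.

v_e = Isp · g₀ = 457 × 9.80665 = 4481.6 m/s.
m₀ = payload + dry + propellant = 17,800 + 31,600 + 591,900 = 641,300 kg.
m_f = payload + dry = 17,800 + 31,600 = 49,400 kg.
Δv = v_e · ln(m₀/m_f) = 4481.6 × ln(12.98) = 4481.6 × 2.5635 ≈ 11488.9 m/s.

Δv ≈ 11500 m/s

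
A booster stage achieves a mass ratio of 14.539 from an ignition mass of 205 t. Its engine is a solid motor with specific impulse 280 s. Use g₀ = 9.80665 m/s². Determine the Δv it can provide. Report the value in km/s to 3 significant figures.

v_e = Isp · g₀ = 280 × 9.80665 = 2745.9 m/s.
Using Δv = v_e ln(m₀/m_f): Δv = v_e · ln(14.539) = 2745.9 × 2.6768 ≈ 7350.2 m/s.

Δv ≈ 7.35 km/s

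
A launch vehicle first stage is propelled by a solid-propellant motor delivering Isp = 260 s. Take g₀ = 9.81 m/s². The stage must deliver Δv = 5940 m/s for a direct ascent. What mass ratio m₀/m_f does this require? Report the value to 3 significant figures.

v_e = Isp · g₀ = 260 × 9.81 = 2550.6 m/s.
Using Δv = v_e ln(m₀/m_f): m₀/m_f = exp(Δv / v_e) = exp(5940 / 2550.6) = exp(2.3289) = 10.2663.

mass ratio ≈ 10.3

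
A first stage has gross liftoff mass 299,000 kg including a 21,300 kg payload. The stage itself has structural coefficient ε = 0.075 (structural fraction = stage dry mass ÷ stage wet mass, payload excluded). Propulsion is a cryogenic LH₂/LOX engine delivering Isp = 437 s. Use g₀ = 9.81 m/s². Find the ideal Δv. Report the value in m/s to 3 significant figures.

Δv ≈ 8400 m/s

Stage wet mass = m₀ − payload = 299,000 − 21,300 = 277,700 kg.
Stage dry mass = ε × stage wet mass = 0.075 × 277,700 = 20,827.5 kg.
Burnout mass m_f = stage dry + payload = 20,827.5 + 21,300 = 42,127.5 kg.
v_e = Isp · g₀ = 437 × 9.81 = 4287.0 m/s.
From the ideal rocket equation, Δv = v_e · ln(299,000/42,127.5) = 4287.0 × ln(7.098) = 4287.0 × 1.9597 ≈ 8401 m/s.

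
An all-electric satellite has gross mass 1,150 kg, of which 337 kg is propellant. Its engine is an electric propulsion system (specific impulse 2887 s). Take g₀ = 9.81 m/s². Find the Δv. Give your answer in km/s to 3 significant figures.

Δv ≈ 9.82 km/s

v_e = Isp · g₀ = 2887 × 9.81 = 28321.5 m/s.
m_f = m₀ − m_prop = 1,150 − 337 = 813 kg.
Δv = v_e · ln(m₀/m_f) = 28321.5 × ln(1.415) = 28321.5 × 0.3468 ≈ 9821.5 m/s.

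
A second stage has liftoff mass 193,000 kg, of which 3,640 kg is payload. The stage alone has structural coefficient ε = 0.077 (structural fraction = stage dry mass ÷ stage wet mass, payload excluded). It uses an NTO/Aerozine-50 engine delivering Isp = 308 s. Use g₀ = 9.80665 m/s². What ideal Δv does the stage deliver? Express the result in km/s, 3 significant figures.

Δv ≈ 7.13 km/s

Stage wet mass = m₀ − payload = 193,000 − 3,640 = 189,360 kg.
Stage dry mass = ε × stage wet mass = 0.077 × 189,360 = 14,580.7 kg.
Burnout mass m_f = stage dry + payload = 14,580.7 + 3,640 = 18,220.7 kg.
v_e = Isp · g₀ = 308 × 9.80665 = 3020.4 m/s.
By the Tsiolkovsky rocket equation, Δv = v_e · ln(193,000/18,220.7) = 3020.4 × ln(10.59) = 3020.4 × 2.3601 ≈ 7129 m/s.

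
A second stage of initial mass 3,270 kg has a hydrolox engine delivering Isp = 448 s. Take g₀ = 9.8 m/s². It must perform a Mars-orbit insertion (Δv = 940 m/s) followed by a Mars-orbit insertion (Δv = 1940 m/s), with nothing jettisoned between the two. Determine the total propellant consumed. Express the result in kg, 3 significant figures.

v_e = Isp · g₀ = 448 × 9.8 = 4390.4 m/s.
After the first burn: m = 3270 × exp(−940/4390.4) = 3270 × 0.80726 = 2,639.74 kg.
After the second burn: m = 2,639.74 × exp(−1940/4390.4) = 2,639.74 × 0.64283 = 1,696.9 kg.
Total propellant = m₀ − m_final = 3270 − 1,696.9 = 1,573.1 kg.

total propellant consumed ≈ 1570 kg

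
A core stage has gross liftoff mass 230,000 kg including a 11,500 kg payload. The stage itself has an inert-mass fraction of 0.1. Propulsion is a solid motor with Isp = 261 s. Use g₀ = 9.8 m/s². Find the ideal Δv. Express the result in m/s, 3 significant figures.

Stage wet mass = m₀ − payload = 230,000 − 11,500 = 218,500 kg.
Stage dry mass = ε × stage wet mass = 0.1 × 218,500 = 21,850 kg.
Burnout mass m_f = stage dry + payload = 21,850 + 11,500 = 33,350 kg.
v_e = Isp · g₀ = 261 × 9.8 = 2557.8 m/s.
Using Δv = v_e ln(m₀/m_f): Δv = v_e · ln(230,000/33,350) = 2557.8 × ln(6.897) = 2557.8 × 1.9310 ≈ 4939 m/s.

Δv ≈ 4940 m/s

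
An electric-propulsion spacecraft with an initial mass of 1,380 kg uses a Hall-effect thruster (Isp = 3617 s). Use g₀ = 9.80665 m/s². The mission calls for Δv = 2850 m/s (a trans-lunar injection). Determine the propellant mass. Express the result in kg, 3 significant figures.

v_e = Isp · g₀ = 3617 × 9.80665 = 35470.7 m/s.
Rocket equation: m₀/m_f = exp(Δv / v_e) = exp(2850 / 35470.7) = exp(0.0803) = 1.0837.
m_f = 1,380 / 1.0837 = 1,273.42 kg, so propellant = m₀ − m_f = 1,380 − 1,273.42 = 106.58 kg.

propellant mass ≈ 107 kg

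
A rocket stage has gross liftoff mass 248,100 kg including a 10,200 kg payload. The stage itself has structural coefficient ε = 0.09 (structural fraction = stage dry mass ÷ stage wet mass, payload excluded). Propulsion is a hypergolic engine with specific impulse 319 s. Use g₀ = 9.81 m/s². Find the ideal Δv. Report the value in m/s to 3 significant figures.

Stage wet mass = m₀ − payload = 248,100 − 10,200 = 237,900 kg.
Stage dry mass = ε × stage wet mass = 0.09 × 237,900 = 21,411 kg.
Burnout mass m_f = stage dry + payload = 21,411 + 10,200 = 31,611 kg.
v_e = Isp · g₀ = 319 × 9.81 = 3129.4 m/s.
Δv = v_e · ln(248,100/31,611) = 3129.4 × ln(7.849) = 3129.4 × 2.0603 ≈ 6448 m/s.

Δv ≈ 6450 m/s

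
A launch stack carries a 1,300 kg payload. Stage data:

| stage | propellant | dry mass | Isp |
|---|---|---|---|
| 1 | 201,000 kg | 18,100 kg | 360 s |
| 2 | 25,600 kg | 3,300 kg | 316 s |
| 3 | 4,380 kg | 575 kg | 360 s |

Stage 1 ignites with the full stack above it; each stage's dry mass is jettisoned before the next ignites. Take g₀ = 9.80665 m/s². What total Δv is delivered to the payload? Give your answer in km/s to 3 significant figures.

Ignition mass of stage 1 = 201,000+18,100 + 25,600+3,300 + 4,380+575 + 1,300 = 254,255 kg.
Stage 1: m₀ = 254,255 kg, m_f = 254,255 − 201,000 = 53,255 kg; Δv = 360×9.80665×ln(4.774) = 3530.4×1.5632 ≈ 5519 m/s.
Stage 2: m₀ = 35,155 kg, m_f = 35,155 − 25,600 = 9,555 kg; Δv = 316×9.80665×ln(3.679) = 3098.9×1.3027 ≈ 4037 m/s.
Stage 3: m₀ = 6,255 kg, m_f = 6,255 − 4,380 = 1,875 kg; Δv = 360×9.80665×ln(3.336) = 3530.4×1.2048 ≈ 4253 m/s.
Total Δv = 5519 + 4037 + 4253 = 13809 m/s.

Δv ≈ 13.8 km/s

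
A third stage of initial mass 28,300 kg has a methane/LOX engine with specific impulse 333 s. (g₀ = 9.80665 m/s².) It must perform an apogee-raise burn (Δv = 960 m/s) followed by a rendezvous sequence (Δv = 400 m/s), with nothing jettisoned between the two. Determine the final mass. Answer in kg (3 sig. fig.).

final mass ≈ 18700 kg

v_e = Isp · g₀ = 333 × 9.80665 = 3265.6 m/s.
After the first burn: m = 28300 × exp(−960/3265.6) = 28300 × 0.74530 = 21,092 kg.
After the second burn: m = 21,092 × exp(−400/3265.6) = 21,092 × 0.88472 = 18,660.5 kg.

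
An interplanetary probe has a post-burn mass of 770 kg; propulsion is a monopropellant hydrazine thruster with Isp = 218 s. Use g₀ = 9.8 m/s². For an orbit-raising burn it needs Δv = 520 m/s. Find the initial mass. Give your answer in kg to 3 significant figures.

v_e = Isp · g₀ = 218 × 9.8 = 2136.4 m/s.
m₀/m_f = exp(Δv / v_e) = exp(520 / 2136.4) = exp(0.2434) = 1.2756.
m₀ = m_f × 1.2756 = 770 × 1.2756 = 982.212 kg.

initial mass ≈ 982 kg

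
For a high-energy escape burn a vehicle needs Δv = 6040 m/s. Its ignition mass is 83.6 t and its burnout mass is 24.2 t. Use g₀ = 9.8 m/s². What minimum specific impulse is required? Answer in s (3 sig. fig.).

ln(m₀/m_f) = ln(83600/24200) = ln(3.455) = 1.2397.
v_e = Δv / ln(m₀/m_f) = 6040 / 1.2397 = 4872.2 m/s.
Isp = v_e / g₀ = 4872.2 / 9.8 = 497.2 s.

Isp ≈ 497 s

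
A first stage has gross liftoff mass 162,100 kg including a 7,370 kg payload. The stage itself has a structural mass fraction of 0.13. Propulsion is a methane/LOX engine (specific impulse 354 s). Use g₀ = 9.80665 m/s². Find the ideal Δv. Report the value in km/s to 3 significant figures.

Δv ≈ 6.16 km/s

Stage wet mass = m₀ − payload = 162,100 − 7,370 = 154,730 kg.
Stage dry mass = ε × stage wet mass = 0.13 × 154,730 = 20,114.9 kg.
Burnout mass m_f = stage dry + payload = 20,114.9 + 7,370 = 27,484.9 kg.
v_e = Isp · g₀ = 354 × 9.80665 = 3471.6 m/s.
By the Tsiolkovsky rocket equation, Δv = v_e · ln(162,100/27,484.9) = 3471.6 × ln(5.898) = 3471.6 × 1.7746 ≈ 6161 m/s.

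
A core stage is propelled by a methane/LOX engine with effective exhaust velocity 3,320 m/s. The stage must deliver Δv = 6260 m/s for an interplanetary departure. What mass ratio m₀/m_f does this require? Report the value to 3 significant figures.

mass ratio ≈ 6.59

Rocket equation: m₀/m_f = exp(Δv / v_e) = exp(6260 / 3320.0) = exp(1.8855) = 6.5899.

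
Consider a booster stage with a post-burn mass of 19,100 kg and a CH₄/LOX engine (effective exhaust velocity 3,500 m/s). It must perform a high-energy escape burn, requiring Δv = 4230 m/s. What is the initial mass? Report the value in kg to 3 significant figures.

m₀/m_f = exp(Δv / v_e) = exp(4230 / 3500.0) = exp(1.2086) = 3.3487.
m₀ = m_f × 3.3487 = 19,100 × 3.3487 = 63,960.2 kg.

initial mass ≈ 64000 kg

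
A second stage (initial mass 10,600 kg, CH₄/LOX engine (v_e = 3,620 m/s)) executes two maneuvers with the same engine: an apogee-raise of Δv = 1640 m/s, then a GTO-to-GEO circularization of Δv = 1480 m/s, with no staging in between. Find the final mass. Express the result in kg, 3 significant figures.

final mass ≈ 4480 kg

After the first burn: m = 10600 × exp(−1640/3620.0) = 10600 × 0.63569 = 6,738.31 kg.
After the second burn: m = 6,738.31 × exp(−1480/3620.0) = 6,738.31 × 0.66442 = 4,477.07 kg.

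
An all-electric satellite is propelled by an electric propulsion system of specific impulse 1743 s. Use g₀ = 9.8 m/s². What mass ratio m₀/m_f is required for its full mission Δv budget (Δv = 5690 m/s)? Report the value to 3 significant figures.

v_e = Isp · g₀ = 1743 × 9.8 = 17081.4 m/s.
Using Δv = v_e ln(m₀/m_f): m₀/m_f = exp(Δv / v_e) = exp(5690 / 17081.4) = exp(0.3331) = 1.3953.

mass ratio ≈ 1.40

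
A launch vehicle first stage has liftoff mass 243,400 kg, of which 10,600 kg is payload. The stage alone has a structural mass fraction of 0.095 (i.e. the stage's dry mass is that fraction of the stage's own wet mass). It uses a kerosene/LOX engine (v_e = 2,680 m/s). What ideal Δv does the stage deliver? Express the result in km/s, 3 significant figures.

Δv ≈ 5.38 km/s

Stage wet mass = m₀ − payload = 243,400 − 10,600 = 232,800 kg.
Stage dry mass = ε × stage wet mass = 0.095 × 232,800 = 22,116 kg.
Burnout mass m_f = stage dry + payload = 22,116 + 10,600 = 32,716 kg.
Δv = v_e · ln(243,400/32,716) = 2680.0 × ln(7.44) = 2680.0 × 2.0068 ≈ 5378 m/s.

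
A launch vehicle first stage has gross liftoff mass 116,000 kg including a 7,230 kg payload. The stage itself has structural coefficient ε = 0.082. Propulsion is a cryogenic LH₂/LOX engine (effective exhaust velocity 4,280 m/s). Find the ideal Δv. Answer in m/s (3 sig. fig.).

Δv ≈ 8440 m/s

Stage wet mass = m₀ − payload = 116,000 − 7,230 = 108,770 kg.
Stage dry mass = ε × stage wet mass = 0.082 × 108,770 = 8,919.14 kg.
Burnout mass m_f = stage dry + payload = 8,919.14 + 7,230 = 16,149.14 kg.
By the Tsiolkovsky rocket equation, Δv = v_e · ln(116,000/16,149.14) = 4280.0 × ln(7.183) = 4280.0 × 1.9717 ≈ 8439 m/s.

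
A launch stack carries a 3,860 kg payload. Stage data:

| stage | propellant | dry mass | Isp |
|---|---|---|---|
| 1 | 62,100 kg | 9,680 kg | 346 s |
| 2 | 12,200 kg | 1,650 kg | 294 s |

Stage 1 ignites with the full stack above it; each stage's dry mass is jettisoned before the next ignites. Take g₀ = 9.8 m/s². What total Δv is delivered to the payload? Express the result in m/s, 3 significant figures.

Δv ≈ 7380 m/s

Ignition mass of stage 1 = 62,100+9,680 + 12,200+1,650 + 3,860 = 89,490 kg.
Stage 1: m₀ = 89,490 kg, m_f = 89,490 − 62,100 = 27,390 kg; Δv = 346×9.8×ln(3.267) = 3390.8×1.1839 ≈ 4015 m/s.
Stage 2: m₀ = 17,710 kg, m_f = 17,710 − 12,200 = 5,510 kg; Δv = 294×9.8×ln(3.214) = 2881.2×1.1676 ≈ 3364 m/s.
Total Δv = 4015 + 3364 = 7379 m/s.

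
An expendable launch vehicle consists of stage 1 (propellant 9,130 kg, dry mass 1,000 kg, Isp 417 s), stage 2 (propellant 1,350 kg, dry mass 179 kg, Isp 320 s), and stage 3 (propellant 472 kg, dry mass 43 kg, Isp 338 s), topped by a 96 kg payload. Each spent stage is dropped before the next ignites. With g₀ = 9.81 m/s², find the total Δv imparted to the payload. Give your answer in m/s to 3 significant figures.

Δv ≈ 13600 m/s

Ignition mass of stage 1 = 9,130+1,000 + 1,350+179 + 472+43 + 96 = 12,270 kg.
Stage 1: m₀ = 12,270 kg, m_f = 12,270 − 9,130 = 3,140 kg; Δv = 417×9.81×ln(3.908) = 4090.8×1.3629 ≈ 5575 m/s.
Stage 2: m₀ = 2,140 kg, m_f = 2,140 − 1,350 = 790 kg; Δv = 320×9.81×ln(2.709) = 3139.2×0.9965 ≈ 3128 m/s.
Stage 3: m₀ = 611 kg, m_f = 611 − 472 = 139 kg; Δv = 338×9.81×ln(4.396) = 3315.8×1.4806 ≈ 4909 m/s.
Total Δv = 5575 + 3128 + 4909 = 13612 m/s.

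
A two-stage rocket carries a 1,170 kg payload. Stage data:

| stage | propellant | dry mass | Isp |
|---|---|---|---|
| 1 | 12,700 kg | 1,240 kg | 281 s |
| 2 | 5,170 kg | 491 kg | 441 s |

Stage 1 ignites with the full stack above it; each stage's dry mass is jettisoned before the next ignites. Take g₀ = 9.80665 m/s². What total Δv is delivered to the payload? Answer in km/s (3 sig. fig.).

Ignition mass of stage 1 = 12,700+1,240 + 5,170+491 + 1,170 = 20,771 kg.
Stage 1: m₀ = 20,771 kg, m_f = 20,771 − 12,700 = 8,071 kg; Δv = 281×9.80665×ln(2.574) = 2755.7×0.9453 ≈ 2605 m/s.
Stage 2: m₀ = 6,831 kg, m_f = 6,831 − 5,170 = 1,661 kg; Δv = 441×9.80665×ln(4.113) = 4324.7×1.4141 ≈ 6115 m/s.
Total Δv = 2605 + 6115 = 8720 m/s.

Δv ≈ 8.72 km/s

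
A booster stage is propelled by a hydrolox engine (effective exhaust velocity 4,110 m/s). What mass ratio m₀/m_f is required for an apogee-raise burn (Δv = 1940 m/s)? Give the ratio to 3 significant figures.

m₀/m_f = exp(Δv / v_e) = exp(1940 / 4110.0) = exp(0.4720) = 1.6032.

mass ratio ≈ 1.60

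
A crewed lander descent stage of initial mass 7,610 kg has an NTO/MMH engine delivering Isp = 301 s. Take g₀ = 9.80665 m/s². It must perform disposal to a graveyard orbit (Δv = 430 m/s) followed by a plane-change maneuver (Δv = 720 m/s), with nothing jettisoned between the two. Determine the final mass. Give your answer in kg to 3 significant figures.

final mass ≈ 5150 kg

v_e = Isp · g₀ = 301 × 9.80665 = 2951.8 m/s.
After the first burn: m = 7610 × exp(−430/2951.8) = 7610 × 0.86444 = 6,578.39 kg.
After the second burn: m = 6,578.39 × exp(−720/2951.8) = 6,578.39 × 0.78355 = 5,154.5 kg.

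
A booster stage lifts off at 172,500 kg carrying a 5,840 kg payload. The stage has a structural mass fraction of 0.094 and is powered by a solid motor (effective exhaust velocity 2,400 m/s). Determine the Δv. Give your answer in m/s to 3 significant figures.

Δv ≈ 5000 m/s

Stage wet mass = m₀ − payload = 172,500 − 5,840 = 166,660 kg.
Stage dry mass = ε × stage wet mass = 0.094 × 166,660 = 15,666 kg.
Burnout mass m_f = stage dry + payload = 15,666 + 5,840 = 21,506 kg.
Using Δv = v_e ln(m₀/m_f): Δv = v_e · ln(172,500/21,506) = 2400.0 × ln(8.021) = 2400.0 × 2.0821 ≈ 4997 m/s.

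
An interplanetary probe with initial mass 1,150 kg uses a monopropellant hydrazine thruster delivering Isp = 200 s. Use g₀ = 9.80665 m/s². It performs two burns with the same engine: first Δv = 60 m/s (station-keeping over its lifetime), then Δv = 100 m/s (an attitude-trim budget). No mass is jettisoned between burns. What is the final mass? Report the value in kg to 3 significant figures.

v_e = Isp · g₀ = 200 × 9.80665 = 1961.3 m/s.
After the first burn: m = 1150 × exp(−60/1961.3) = 1150 × 0.96987 = 1,115.35 kg.
After the second burn: m = 1,115.35 × exp(−100/1961.3) = 1,115.35 × 0.95029 = 1,059.91 kg.

final mass ≈ 1060 kg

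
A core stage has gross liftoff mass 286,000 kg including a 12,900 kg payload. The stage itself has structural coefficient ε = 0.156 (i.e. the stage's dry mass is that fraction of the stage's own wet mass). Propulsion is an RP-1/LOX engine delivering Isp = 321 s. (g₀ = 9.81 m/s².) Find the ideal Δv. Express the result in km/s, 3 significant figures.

Δv ≈ 5.16 km/s

Stage wet mass = m₀ − payload = 286,000 − 12,900 = 273,100 kg.
Stage dry mass = ε × stage wet mass = 0.156 × 273,100 = 42,603.6 kg.
Burnout mass m_f = stage dry + payload = 42,603.6 + 12,900 = 55,503.6 kg.
v_e = Isp · g₀ = 321 × 9.81 = 3149.0 m/s.
Δv = v_e · ln(286,000/55,503.6) = 3149.0 × ln(5.153) = 3149.0 × 1.6395 ≈ 5163 m/s.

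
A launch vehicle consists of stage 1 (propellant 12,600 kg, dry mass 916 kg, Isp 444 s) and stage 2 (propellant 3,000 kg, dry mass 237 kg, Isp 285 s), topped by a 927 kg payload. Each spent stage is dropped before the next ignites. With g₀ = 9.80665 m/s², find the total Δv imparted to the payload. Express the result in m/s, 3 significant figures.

Ignition mass of stage 1 = 12,600+916 + 3,000+237 + 927 = 17,680 kg.
Stage 1: m₀ = 17,680 kg, m_f = 17,680 − 12,600 = 5,080 kg; Δv = 444×9.80665×ln(3.48) = 4354.2×1.2471 ≈ 5430 m/s.
Stage 2: m₀ = 4,164 kg, m_f = 4,164 − 3,000 = 1,164 kg; Δv = 285×9.80665×ln(3.577) = 2794.9×1.2746 ≈ 3562 m/s.
Total Δv = 5430 + 3562 = 8992 m/s.

Δv ≈ 8990 m/s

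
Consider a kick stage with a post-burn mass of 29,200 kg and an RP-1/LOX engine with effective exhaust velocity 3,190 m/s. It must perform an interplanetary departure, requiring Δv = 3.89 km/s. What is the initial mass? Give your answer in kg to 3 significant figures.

initial mass ≈ 98900 kg

Using Δv = v_e ln(m₀/m_f): m₀/m_f = exp(Δv / v_e) = exp(3890 / 3190.0) = exp(1.2194) = 3.3853.
m₀ = m_f × 3.3853 = 29,200 × 3.3853 = 98,850.8 kg.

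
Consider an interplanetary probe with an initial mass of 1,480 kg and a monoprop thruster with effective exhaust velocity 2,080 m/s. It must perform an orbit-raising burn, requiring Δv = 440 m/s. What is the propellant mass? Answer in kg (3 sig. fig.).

propellant mass ≈ 282 kg

m₀/m_f = exp(Δv / v_e) = exp(440 / 2080.0) = exp(0.2115) = 1.2356.
m_f = 1,480 / 1.2356 = 1,197.8 kg, so propellant = m₀ − m_f = 1,480 − 1,197.8 = 282.2 kg.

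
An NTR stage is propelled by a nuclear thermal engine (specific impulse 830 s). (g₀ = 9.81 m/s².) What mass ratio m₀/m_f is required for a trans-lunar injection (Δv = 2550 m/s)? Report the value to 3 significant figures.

mass ratio ≈ 1.37

v_e = Isp · g₀ = 830 × 9.81 = 8142.3 m/s.
m₀/m_f = exp(Δv / v_e) = exp(2550 / 8142.3) = exp(0.3132) = 1.3678.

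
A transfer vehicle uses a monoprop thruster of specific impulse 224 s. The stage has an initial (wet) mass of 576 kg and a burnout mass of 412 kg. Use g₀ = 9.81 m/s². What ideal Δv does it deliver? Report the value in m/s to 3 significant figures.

v_e = Isp · g₀ = 224 × 9.81 = 2197.4 m/s.
From the ideal rocket equation, Δv = v_e · ln(m₀/m_f) = 2197.4 × ln(1.398) = 2197.4 × 0.3351 ≈ 736.3 m/s.

Δv ≈ 736 m/s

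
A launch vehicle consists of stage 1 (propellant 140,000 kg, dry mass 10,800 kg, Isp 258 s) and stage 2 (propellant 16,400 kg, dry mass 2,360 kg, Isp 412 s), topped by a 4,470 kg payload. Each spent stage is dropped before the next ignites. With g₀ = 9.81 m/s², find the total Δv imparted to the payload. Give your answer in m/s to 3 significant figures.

Ignition mass of stage 1 = 140,000+10,800 + 16,400+2,360 + 4,470 = 174,030 kg.
Stage 1: m₀ = 174,030 kg, m_f = 174,030 − 140,000 = 34,030 kg; Δv = 258×9.81×ln(5.114) = 2531.0×1.6320 ≈ 4131 m/s.
Stage 2: m₀ = 23,230 kg, m_f = 23,230 − 16,400 = 6,830 kg; Δv = 412×9.81×ln(3.401) = 4041.7×1.2241 ≈ 4948 m/s.
Total Δv = 4131 + 4948 = 9079 m/s.

Δv ≈ 9080 m/s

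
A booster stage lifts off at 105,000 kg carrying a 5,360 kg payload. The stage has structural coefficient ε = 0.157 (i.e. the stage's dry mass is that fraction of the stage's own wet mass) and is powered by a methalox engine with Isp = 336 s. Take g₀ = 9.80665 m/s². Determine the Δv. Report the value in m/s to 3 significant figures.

Δv ≈ 5300 m/s

Stage wet mass = m₀ − payload = 105,000 − 5,360 = 99,640 kg.
Stage dry mass = ε × stage wet mass = 0.157 × 99,640 = 15,643.5 kg.
Burnout mass m_f = stage dry + payload = 15,643.5 + 5,360 = 21,003.5 kg.
v_e = Isp · g₀ = 336 × 9.80665 = 3295.0 m/s.
Δv = v_e · ln(105,000/21,003.5) = 3295.0 × ln(4.999) = 3295.0 × 1.6093 ≈ 5303 m/s.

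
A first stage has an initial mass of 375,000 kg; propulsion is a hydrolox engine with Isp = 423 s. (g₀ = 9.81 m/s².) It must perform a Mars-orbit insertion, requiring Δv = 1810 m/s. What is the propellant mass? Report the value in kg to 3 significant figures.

v_e = Isp · g₀ = 423 × 9.81 = 4149.6 m/s.
m₀/m_f = exp(Δv / v_e) = exp(1810 / 4149.6) = exp(0.4362) = 1.5468.
m_f = 375,000 / 1.5468 = 242,436 kg, so propellant = m₀ − m_f = 375,000 − 242,436 = 132,564 kg.

propellant mass ≈ 133000 kg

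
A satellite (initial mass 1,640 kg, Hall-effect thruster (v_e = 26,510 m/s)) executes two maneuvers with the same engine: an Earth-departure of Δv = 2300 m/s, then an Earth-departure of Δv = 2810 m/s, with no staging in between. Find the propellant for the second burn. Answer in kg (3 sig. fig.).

propellant for the second burn ≈ 151 kg

After the first burn: m = 1640 × exp(−2300/26510.0) = 1640 × 0.91690 = 1,503.72 kg.
After the second burn: m = 1,503.72 × exp(−2810/26510.0) = 1,503.72 × 0.89943 = 1,352.49 kg.
Second-burn propellant = 1,503.72 − 1,352.49 = 151.23 kg.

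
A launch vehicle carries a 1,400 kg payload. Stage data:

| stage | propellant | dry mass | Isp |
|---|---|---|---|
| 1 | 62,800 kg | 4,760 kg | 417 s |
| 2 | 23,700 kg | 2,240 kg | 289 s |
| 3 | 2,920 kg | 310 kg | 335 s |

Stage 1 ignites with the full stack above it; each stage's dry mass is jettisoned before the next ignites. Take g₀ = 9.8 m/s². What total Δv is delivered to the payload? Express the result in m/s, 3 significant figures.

Ignition mass of stage 1 = 62,800+4,760 + 23,700+2,240 + 2,920+310 + 1,400 = 98,130 kg.
Stage 1: m₀ = 98,130 kg, m_f = 98,130 − 62,800 = 35,330 kg; Δv = 417×9.8×ln(2.778) = 4086.6×1.0216 ≈ 4175 m/s.
Stage 2: m₀ = 30,570 kg, m_f = 30,570 − 23,700 = 6,870 kg; Δv = 289×9.8×ln(4.45) = 2832.2×1.4929 ≈ 4228 m/s.
Stage 3: m₀ = 4,630 kg, m_f = 4,630 − 2,920 = 1,710 kg; Δv = 335×9.8×ln(2.708) = 3283.0×0.9961 ≈ 3270 m/s.
Total Δv = 4175 + 4228 + 3270 = 11673 m/s.

Δv ≈ 11700 m/s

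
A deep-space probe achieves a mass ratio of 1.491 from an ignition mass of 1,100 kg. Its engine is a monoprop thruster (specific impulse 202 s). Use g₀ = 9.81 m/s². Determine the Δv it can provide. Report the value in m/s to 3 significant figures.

Δv ≈ 792 m/s

v_e = Isp · g₀ = 202 × 9.81 = 1981.6 m/s.
Rocket equation: Δv = v_e · ln(1.491) = 1981.6 × 0.3994 ≈ 791.6 m/s.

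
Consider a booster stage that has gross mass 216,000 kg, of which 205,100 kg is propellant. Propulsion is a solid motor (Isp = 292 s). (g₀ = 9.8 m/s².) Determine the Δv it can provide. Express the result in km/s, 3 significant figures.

Δv ≈ 8.55 km/s

v_e = Isp · g₀ = 292 × 9.8 = 2861.6 m/s.
m_f = m₀ − m_prop = 216,000 − 205,100 = 10,900 kg.
Δv = v_e · ln(m₀/m_f) = 2861.6 × ln(19.82) = 2861.6 × 2.9865 ≈ 8546.2 m/s.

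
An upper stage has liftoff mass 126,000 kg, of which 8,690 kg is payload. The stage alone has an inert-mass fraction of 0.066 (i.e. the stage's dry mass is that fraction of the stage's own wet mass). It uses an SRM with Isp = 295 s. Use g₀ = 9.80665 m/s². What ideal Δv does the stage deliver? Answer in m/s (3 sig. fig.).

Stage wet mass = m₀ − payload = 126,000 − 8,690 = 117,310 kg.
Stage dry mass = ε × stage wet mass = 0.066 × 117,310 = 7,742.46 kg.
Burnout mass m_f = stage dry + payload = 7,742.46 + 8,690 = 16,432.46 kg.
v_e = Isp · g₀ = 295 × 9.80665 = 2893.0 m/s.
Using Δv = v_e ln(m₀/m_f): Δv = v_e · ln(126,000/16,432.46) = 2893.0 × ln(7.668) = 2893.0 × 2.0370 ≈ 5893 m/s.

Δv ≈ 5890 m/s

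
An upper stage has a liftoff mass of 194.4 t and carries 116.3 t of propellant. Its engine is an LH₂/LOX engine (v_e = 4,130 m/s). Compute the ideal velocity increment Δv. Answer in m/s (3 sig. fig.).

m_f = m₀ − m_prop = 194.4 − 116.3 = 78.1 t.
From the ideal rocket equation, Δv = v_e · ln(m₀/m_f) = 4130.0 × ln(2.489) = 4130.0 × 0.9119 ≈ 3766.3 m/s.

Δv ≈ 3770 m/s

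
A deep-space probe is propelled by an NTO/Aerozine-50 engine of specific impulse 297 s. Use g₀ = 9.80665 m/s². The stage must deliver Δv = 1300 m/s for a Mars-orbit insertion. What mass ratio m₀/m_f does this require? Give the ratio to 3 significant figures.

mass ratio ≈ 1.56

v_e = Isp · g₀ = 297 × 9.80665 = 2912.6 m/s.
Using Δv = v_e ln(m₀/m_f): m₀/m_f = exp(Δv / v_e) = exp(1300 / 2912.6) = exp(0.4463) = 1.5626.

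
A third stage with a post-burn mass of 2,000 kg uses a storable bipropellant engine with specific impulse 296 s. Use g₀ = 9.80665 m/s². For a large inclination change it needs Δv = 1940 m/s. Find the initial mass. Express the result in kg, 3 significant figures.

initial mass ≈ 3900 kg

v_e = Isp · g₀ = 296 × 9.80665 = 2902.8 m/s.
From the ideal rocket equation, m₀/m_f = exp(Δv / v_e) = exp(1940 / 2902.8) = exp(0.6683) = 1.9510.
m₀ = m_f × 1.9510 = 2,000 × 1.9510 = 3,902 kg.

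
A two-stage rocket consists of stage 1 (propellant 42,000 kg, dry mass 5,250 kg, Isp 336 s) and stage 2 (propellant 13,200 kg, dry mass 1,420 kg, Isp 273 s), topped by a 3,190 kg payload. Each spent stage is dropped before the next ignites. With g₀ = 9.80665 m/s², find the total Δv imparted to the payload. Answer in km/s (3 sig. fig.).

Ignition mass of stage 1 = 42,000+5,250 + 13,200+1,420 + 3,190 = 65,060 kg.
Stage 1: m₀ = 65,060 kg, m_f = 65,060 − 42,000 = 23,060 kg; Δv = 336×9.80665×ln(2.821) = 3295.0×1.0372 ≈ 3418 m/s.
Stage 2: m₀ = 17,810 kg, m_f = 17,810 − 13,200 = 4,610 kg; Δv = 273×9.80665×ln(3.863) = 2677.2×1.3515 ≈ 3618 m/s.
Total Δv = 3418 + 3618 = 7036 m/s.

Δv ≈ 7.04 km/s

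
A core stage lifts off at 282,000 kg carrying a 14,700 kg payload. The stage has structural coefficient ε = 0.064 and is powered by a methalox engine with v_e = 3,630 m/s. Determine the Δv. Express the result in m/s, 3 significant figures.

Δv ≈ 7920 m/s

Stage wet mass = m₀ − payload = 282,000 − 14,700 = 267,300 kg.
Stage dry mass = ε × stage wet mass = 0.064 × 267,300 = 17,107.2 kg.
Burnout mass m_f = stage dry + payload = 17,107.2 + 14,700 = 31,807.2 kg.
Rocket equation: Δv = v_e · ln(282,000/31,807.2) = 3630.0 × ln(8.866) = 3630.0 × 2.1822 ≈ 7921 m/s.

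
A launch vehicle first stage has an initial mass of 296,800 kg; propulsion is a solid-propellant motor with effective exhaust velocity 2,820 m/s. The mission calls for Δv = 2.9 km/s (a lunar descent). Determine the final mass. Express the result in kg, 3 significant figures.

final mass ≈ 106000 kg

From the ideal rocket equation, m₀/m_f = exp(Δv / v_e) = exp(2900 / 2820.0) = exp(1.0284) = 2.7965.
m_f = m₀ / 2.7965 = 296,800 / 2.7965 = 106,133 kg.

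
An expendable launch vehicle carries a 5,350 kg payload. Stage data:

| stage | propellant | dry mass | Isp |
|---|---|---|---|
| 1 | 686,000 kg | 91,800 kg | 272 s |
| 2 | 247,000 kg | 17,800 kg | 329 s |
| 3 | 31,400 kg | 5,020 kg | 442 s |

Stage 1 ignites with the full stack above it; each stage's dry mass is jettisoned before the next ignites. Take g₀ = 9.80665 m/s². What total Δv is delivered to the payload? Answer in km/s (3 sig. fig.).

Δv ≈ 14.0 km/s

Ignition mass of stage 1 = 686,000+91,800 + 247,000+17,800 + 31,400+5,020 + 5,350 = 1,084,370 kg.
Stage 1: m₀ = 1,084,370 kg, m_f = 1,084,370 − 686,000 = 398,370 kg; Δv = 272×9.80665×ln(2.722) = 2667.4×1.0014 ≈ 2671 m/s.
Stage 2: m₀ = 306,570 kg, m_f = 306,570 − 247,000 = 59,570 kg; Δv = 329×9.80665×ln(5.146) = 3226.4×1.6383 ≈ 5286 m/s.
Stage 3: m₀ = 41,770 kg, m_f = 41,770 − 31,400 = 10,370 kg; Δv = 442×9.80665×ln(4.028) = 4334.5×1.3933 ≈ 6039 m/s.
Total Δv = 2671 + 5286 + 6039 = 13996 m/s.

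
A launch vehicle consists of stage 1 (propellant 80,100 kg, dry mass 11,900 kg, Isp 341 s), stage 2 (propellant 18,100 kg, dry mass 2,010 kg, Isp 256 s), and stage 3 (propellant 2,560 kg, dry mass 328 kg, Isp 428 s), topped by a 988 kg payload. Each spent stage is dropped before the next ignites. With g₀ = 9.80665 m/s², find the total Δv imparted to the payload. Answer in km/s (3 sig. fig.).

Ignition mass of stage 1 = 80,100+11,900 + 18,100+2,010 + 2,560+328 + 988 = 115,986 kg.
Stage 1: m₀ = 115,986 kg, m_f = 115,986 − 80,100 = 35,886 kg; Δv = 341×9.80665×ln(3.232) = 3344.1×1.1731 ≈ 3923 m/s.
Stage 2: m₀ = 23,986 kg, m_f = 23,986 − 18,100 = 5,886 kg; Δv = 256×9.80665×ln(4.075) = 2510.5×1.4049 ≈ 3527 m/s.
Stage 3: m₀ = 3,876 kg, m_f = 3,876 − 2,560 = 1,316 kg; Δv = 428×9.80665×ln(2.945) = 4197.2×1.0802 ≈ 4534 m/s.
Total Δv = 3923 + 3527 + 4534 = 11984 m/s.

Δv ≈ 12.0 km/s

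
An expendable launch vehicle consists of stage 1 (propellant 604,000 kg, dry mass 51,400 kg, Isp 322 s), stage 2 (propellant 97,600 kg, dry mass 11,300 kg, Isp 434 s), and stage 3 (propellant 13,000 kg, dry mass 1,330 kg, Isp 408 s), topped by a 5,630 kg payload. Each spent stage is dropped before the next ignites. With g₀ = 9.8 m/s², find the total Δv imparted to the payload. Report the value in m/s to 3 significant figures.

Δv ≈ 14900 m/s

Ignition mass of stage 1 = 604,000+51,400 + 97,600+11,300 + 13,000+1,330 + 5,630 = 784,260 kg.
Stage 1: m₀ = 784,260 kg, m_f = 784,260 − 604,000 = 180,260 kg; Δv = 322×9.8×ln(4.351) = 3155.6×1.4703 ≈ 4640 m/s.
Stage 2: m₀ = 128,860 kg, m_f = 128,860 − 97,600 = 31,260 kg; Δv = 434×9.8×ln(4.122) = 4253.2×1.4164 ≈ 6024 m/s.
Stage 3: m₀ = 19,960 kg, m_f = 19,960 − 13,000 = 6,960 kg; Δv = 408×9.8×ln(2.868) = 3998.4×1.0536 ≈ 4213 m/s.
Total Δv = 4640 + 6024 + 4213 = 14877 m/s.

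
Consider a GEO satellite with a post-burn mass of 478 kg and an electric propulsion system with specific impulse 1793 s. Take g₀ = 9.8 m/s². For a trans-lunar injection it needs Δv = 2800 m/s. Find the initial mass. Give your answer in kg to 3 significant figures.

initial mass ≈ 561 kg

v_e = Isp · g₀ = 1793 × 9.8 = 17571.4 m/s.
By the Tsiolkovsky rocket equation, m₀/m_f = exp(Δv / v_e) = exp(2800 / 17571.4) = exp(0.1593) = 1.1727.
m₀ = m_f × 1.1727 = 478 × 1.1727 = 560.551 kg.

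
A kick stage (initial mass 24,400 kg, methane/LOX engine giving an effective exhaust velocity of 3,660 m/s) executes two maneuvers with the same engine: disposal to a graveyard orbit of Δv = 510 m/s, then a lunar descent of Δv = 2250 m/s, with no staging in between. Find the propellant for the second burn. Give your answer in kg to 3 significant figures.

propellant for the second burn ≈ 9750 kg

After the first burn: m = 24400 × exp(−510/3660.0) = 24400 × 0.86993 = 21,226.3 kg.
After the second burn: m = 21,226.3 × exp(−2250/3660.0) = 21,226.3 × 0.54077 = 11,478.5 kg.
Second-burn propellant = 21,226.3 − 11,478.5 = 9,747.8 kg.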